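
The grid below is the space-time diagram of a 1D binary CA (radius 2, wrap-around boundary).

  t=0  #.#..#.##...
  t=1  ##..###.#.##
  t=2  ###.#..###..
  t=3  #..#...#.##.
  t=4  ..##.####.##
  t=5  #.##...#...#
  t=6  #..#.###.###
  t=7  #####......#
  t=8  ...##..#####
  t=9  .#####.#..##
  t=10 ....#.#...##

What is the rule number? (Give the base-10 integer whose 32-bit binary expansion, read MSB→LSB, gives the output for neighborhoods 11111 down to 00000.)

  nb #####: next=.  (t=7,i=1, bit31=0)
  nb ####.: next=#  (t=1,i=0, bit30=1)
  nb ###.#: next=.  (t=1,i=6, bit29=0)
  nb ###..: next=#  (t=1,i=1, bit28=1)
  nb ##.##: next=.  (t=4,i=4, bit27=0)
  nb ##.#.: next=#  (t=1,i=7, bit26=1)
  nb ##..#: next=#  (t=1,i=2, bit25=1)
  nb ##...: next=.  (t=0,i=9, bit24=0)
  nb #.###: next=.  (t=1,i=10, bit23=0)
  nb #.##.: next=.  (t=0,i=7, bit22=0)
  nb #.#.#: next=#  (t=1,i=8, bit21=1)
  nb #.#..: next=.  (t=0,i=2, bit20=0)
  nb #..##: next=.  (t=1,i=3, bit19=0)
  nb #..#.: next=#  (t=0,i=4, bit18=1)
  nb #...#: next=#  (t=0,i=10, bit17=1)
  nb #....: next=.  (t=7,i=6, bit16=0)
  nb .####: next=.  (t=1,i=11, bit15=0)
  nb .###.: next=.  (t=1,i=5, bit14=0)
  nb .##.#: next=#  (t=3,i=10, bit13=1)
  nb .##..: next=#  (t=0,i=8, bit12=1)
  nb .#.##: next=#  (t=0,i=6, bit11=1)
  nb .#.#.: next=#  (t=0,i=1, bit10=1)
  nb .#..#: next=.  (t=0,i=3, bit9=0)
  nb .#...: next=.  (t=3,i=4, bit8=0)
  nb ..###: next=#  (t=1,i=4, bit7=1)
  nb ..##.: next=#  (t=4,i=2, bit6=1)
  nb ..#.#: next=#  (t=0,i=0, bit5=1)
  nb ..#..: next=#  (t=3,i=3, bit4=1)
  nb ...##: next=#  (t=5,i=10, bit3=1)
  nb ...#.: next=#  (t=0,i=11, bit2=1)
  nb ....#: next=#  (t=7,i=9, bit1=1)
  nb .....: next=#  (t=7,i=7, bit0=1)
  bits 01010110001001100011110011111111 = 1445346559

1445346559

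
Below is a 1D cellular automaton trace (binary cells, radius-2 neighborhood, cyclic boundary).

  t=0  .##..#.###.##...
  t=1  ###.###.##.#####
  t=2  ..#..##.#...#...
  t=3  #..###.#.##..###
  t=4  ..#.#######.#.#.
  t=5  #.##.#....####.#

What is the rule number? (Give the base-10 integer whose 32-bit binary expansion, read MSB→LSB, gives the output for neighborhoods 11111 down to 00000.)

  nb #####: next=.  (t=1,i=0, bit31=0)
  nb ####.: next=.  (t=1,i=1, bit30=0)
  nb ###.#: next=#  (t=0,i=9, bit29=1)
  nb ###..: next=.  (t=3,i=0, bit28=0)
  nb ##.##: next=.  (t=0,i=10, bit27=0)
  nb ##.#.: next=#  (t=2,i=7, bit26=1)
  nb ##..#: next=.  (t=0,i=3, bit25=0)
  nb ##...: next=#  (t=0,i=13, bit24=1)
  nb #.###: next=.  (t=0,i=7, bit23=0)
  nb #.##.: next=#  (t=0,i=11, bit22=1)
  nb #.#.#: next=#  (t=3,i=7, bit21=1)
  nb #.#..: next=.  (t=2,i=8, bit20=0)
  nb #..##: next=#  (t=2,i=4, bit19=1)
  nb #..#.: next=#  (t=0,i=4, bit18=1)
  nb #...#: next=#  (t=2,i=10, bit17=1)
  nb #....: next=#  (t=0,i=14, bit16=1)
  nb .####: next=#  (t=1,i=12, bit15=1)
  nb .###.: next=#  (t=0,i=8, bit14=1)
  nb .##.#: next=.  (t=1,i=9, bit13=0)
  nb .##..: next=#  (t=0,i=2, bit12=1)
  nb .#.##: next=#  (t=0,i=6, bit11=1)
  nb .#.#.: next=#  (t=4,i=13, bit10=1)
  nb .#..#: next=#  (t=2,i=3, bit9=1)
  nb .#...: next=#  (t=2,i=9, bit8=1)
  nb ..###: next=.  (t=3,i=3, bit7=0)
  nb ..##.: next=#  (t=0,i=1, bit6=1)
  nb ..#.#: next=#  (t=0,i=5, bit5=1)
  nb ..#..: next=.  (t=2,i=2, bit4=0)
  nb ...##: next=#  (t=0,i=0, bit3=1)
  nb ...#.: next=.  (t=2,i=1, bit2=0)
  nb ....#: next=#  (t=0,i=15, bit1=1)
  nb .....: next=#  (t=2,i=15, bit0=1)
  bits 00100101011011111101111101101011 = 628088683

628088683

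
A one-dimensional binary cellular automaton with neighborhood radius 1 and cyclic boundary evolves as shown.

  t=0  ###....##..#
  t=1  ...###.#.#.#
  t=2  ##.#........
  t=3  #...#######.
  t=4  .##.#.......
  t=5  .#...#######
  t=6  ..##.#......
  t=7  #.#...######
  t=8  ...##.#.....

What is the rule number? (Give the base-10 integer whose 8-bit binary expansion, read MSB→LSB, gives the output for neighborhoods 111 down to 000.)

25

  [7] ### => .  t=0,i=0
  [6] ##. => .  t=0,i=2
  [5] #.# => .  t=1,i=6
  [4] #.. => #  t=0,i=3
  [3] .## => #  t=0,i=7
  [2] .#. => .  t=1,i=7
  [1] ..# => .  t=0,i=6
  [0] ... => #  t=0,i=4
  bits 00011001 = 25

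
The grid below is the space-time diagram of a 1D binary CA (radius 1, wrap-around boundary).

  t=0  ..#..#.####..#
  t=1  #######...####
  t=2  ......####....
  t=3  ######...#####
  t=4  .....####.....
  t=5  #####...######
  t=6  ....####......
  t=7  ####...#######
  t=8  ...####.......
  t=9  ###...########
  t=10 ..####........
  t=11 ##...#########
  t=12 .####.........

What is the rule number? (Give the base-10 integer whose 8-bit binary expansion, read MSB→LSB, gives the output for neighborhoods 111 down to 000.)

  [7] ### => .  t=0,i=8
  [6] ##. => #  t=0,i=10
  [5] #.# => #  t=0,i=6
  [4] #.. => #  t=0,i=0
  [3] .## => .  t=0,i=7
  [2] .#. => #  t=0,i=2
  [1] ..# => #  t=0,i=1
  [0] ... => #  t=1,i=8
  bits 01110111 = 119

119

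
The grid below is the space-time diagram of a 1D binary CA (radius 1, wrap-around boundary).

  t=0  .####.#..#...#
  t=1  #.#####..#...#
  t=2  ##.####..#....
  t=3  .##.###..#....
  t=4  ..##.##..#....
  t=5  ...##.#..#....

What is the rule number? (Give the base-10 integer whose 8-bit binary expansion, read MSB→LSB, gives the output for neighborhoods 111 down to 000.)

  [7] ### => #  t=0,i=2
  [6] ##. => #  t=0,i=4
  [5] #.# => #  t=0,i=0
  [4] #.. => .  t=0,i=7
  [3] .## => .  t=0,i=1
  [2] .#. => #  t=0,i=6
  [1] ..# => .  t=0,i=8
  [0] ... => .  t=0,i=11
  bits 11100100 = 228

228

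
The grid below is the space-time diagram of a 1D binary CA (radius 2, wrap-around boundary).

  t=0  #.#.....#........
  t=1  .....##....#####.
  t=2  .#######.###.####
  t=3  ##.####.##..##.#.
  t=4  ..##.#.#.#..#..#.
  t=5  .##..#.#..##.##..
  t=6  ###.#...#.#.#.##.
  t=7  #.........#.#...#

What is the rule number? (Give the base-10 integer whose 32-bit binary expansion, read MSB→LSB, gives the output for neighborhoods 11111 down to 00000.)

3651408587

  #####|#  b31=1 t=1,i=13
  ####.|#  b30=1 t=1,i=14
  ###.#|.  b29=0 t=2,i=7
  ###..|#  b28=1 t=1,i=15
  ##.##|#  b27=1 t=2,i=0
  ##.#.|.  b26=0 t=3,i=14
  ##..#|.  b25=0 t=3,i=10
  ##...|#  b24=1 t=1,i=7
  #.###|#  b23=1 t=2,i=1
  #.##.|.  b22=0 t=3,i=0
  #.#.#|#  b21=1 t=3,i=15
  #.#..|.  b20=0 t=0,i=2
  #..##|.  b19=0 t=3,i=11
  #..#.|#  b18=1 t=4,i=11
  #...#|.  b17=0 t=4,i=0
  #....|.  b16=0 t=0,i=4
  .####|.  b15=0 t=1,i=12
  .###.|.  b14=0 t=2,i=10
  .##.#|.  b13=0 t=3,i=1
  .##..|#  b12=1 t=1,i=6
  .#.##|.  b11=0 t=3,i=16
  .#.#.|.  b10=0 t=0,i=1
  .#..#|#  b9=1 t=4,i=10
  .#...|.  b8=0 t=0,i=3
  ..###|#  b7=1 t=1,i=11
  ..##.|#  b6=1 t=1,i=5
  ..#.#|.  b5=0 t=0,i=0
  ..#..|.  b4=0 t=0,i=8
  ...##|#  b3=1 t=1,i=4
  ...#.|.  b2=0 t=0,i=7
  ....#|#  b1=1 t=0,i=6
  .....|#  b0=1 t=0,i=5
  bits 11011001101001000001001011001011 = 3651408587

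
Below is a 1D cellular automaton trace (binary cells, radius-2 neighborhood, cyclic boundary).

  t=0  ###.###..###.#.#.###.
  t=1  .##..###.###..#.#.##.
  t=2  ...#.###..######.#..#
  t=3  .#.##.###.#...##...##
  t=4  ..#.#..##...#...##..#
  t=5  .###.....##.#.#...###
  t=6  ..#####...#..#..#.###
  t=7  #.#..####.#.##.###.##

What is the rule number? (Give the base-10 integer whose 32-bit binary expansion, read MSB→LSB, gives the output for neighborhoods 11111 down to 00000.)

1929866417

  nb #####: next=.  (t=2,i=12, bit31=0)
  nb ####.: next=#  (t=2,i=14, bit30=1)
  nb ###.#: next=#  (t=0,i=2, bit29=1)
  nb ###..: next=#  (t=0,i=6, bit28=1)
  nb ##.##: next=.  (t=0,i=3, bit27=0)
  nb ##.#.: next=.  (t=0,i=12, bit26=0)
  nb ##..#: next=#  (t=0,i=7, bit25=1)
  nb ##...: next=#  (t=3,i=16, bit24=1)
  nb #.###: next=.  (t=0,i=0, bit23=0)
  nb #.##.: next=.  (t=1,i=18, bit22=0)
  nb #.#.#: next=.  (t=0,i=13, bit21=0)
  nb #.#..: next=.  (t=2,i=17, bit20=0)
  nb #..##: next=.  (t=0,i=8, bit19=0)
  nb #..#.: next=#  (t=1,i=13, bit18=1)
  nb #...#: next=#  (t=2,i=1, bit17=1)
  nb #....: next=#  (t=5,i=5, bit16=1)
  nb .####: next=.  (t=2,i=11, bit15=0)
  nb .###.: next=#  (t=0,i=1, bit14=1)
  nb .##.#: next=#  (t=3,i=4, bit13=1)
  nb .##..: next=.  (t=1,i=2, bit12=0)
  nb .#.##: next=#  (t=0,i=16, bit11=1)
  nb .#.#.: next=#  (t=0,i=14, bit10=1)
  nb .#..#: next=.  (t=2,i=18, bit9=0)
  nb .#...: next=.  (t=2,i=0, bit8=0)
  nb ..###: next=#  (t=0,i=9, bit7=1)
  nb ..##.: next=.  (t=1,i=1, bit6=0)
  nb ..#.#: next=#  (t=1,i=14, bit5=1)
  nb ..#..: next=#  (t=2,i=20, bit4=1)
  nb ...##: next=.  (t=3,i=13, bit3=0)
  nb ...#.: next=.  (t=2,i=2, bit2=0)
  nb ....#: next=.  (t=5,i=7, bit1=0)
  nb .....: next=#  (t=5,i=6, bit0=1)
  bits 01110011000001110110110010110001 = 1929866417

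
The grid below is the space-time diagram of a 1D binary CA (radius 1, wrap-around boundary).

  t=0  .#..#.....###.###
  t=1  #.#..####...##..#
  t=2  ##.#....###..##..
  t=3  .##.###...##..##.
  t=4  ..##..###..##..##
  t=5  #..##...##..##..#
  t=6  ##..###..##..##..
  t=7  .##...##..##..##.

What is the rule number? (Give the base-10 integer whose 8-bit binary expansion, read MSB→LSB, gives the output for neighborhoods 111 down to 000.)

  ### -> .   bit 7 = 0  t=0,i=11
  ##. -> #   bit 6 = 1  t=0,i=12
  #.# -> #   bit 5 = 1  t=0,i=0
  #.. -> #   bit 4 = 1  t=0,i=2
  .## -> .   bit 3 = 0  t=0,i=10
  .#. -> .   bit 2 = 0  t=0,i=1
  ..# -> .   bit 1 = 0  t=0,i=3
  ... -> #   bit 0 = 1  t=0,i=6
  bits 01110001 = 113

113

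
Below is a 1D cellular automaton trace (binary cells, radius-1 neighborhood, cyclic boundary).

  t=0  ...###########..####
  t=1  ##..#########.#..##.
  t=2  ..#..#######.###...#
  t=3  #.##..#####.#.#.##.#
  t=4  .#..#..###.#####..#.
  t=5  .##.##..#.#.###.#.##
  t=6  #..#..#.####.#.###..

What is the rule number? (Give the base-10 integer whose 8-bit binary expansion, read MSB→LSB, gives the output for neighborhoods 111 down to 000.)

  nb ###: next=#  (t=0,i=4, bit7=1)
  nb ##.: next=.  (t=0,i=13, bit6=0)
  nb #.#: next=#  (t=1,i=13, bit5=1)
  nb #..: next=#  (t=0,i=0, bit4=1)
  nb .##: next=.  (t=0,i=3, bit3=0)
  nb .#.: next=#  (t=1,i=14, bit2=1)
  nb ..#: next=.  (t=0,i=2, bit1=0)
  nb ...: next=#  (t=0,i=1, bit0=1)
  bits 10110101 = 181

181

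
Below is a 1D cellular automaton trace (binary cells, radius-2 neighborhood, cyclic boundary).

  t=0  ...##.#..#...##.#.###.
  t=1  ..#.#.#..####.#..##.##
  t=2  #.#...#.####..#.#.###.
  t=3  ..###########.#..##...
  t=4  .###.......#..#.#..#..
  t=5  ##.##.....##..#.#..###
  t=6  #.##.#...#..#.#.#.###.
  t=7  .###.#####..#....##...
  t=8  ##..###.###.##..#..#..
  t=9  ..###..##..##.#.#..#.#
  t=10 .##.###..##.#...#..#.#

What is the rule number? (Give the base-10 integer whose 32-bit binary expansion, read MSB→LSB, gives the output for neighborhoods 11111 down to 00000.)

  ##### -> .   bit 31 = 0  t=3,i=4
  ####. -> #   bit 30 = 1  t=1,i=11
  ###.# -> .   bit 29 = 0  t=1,i=12
  ###.. -> #   bit 28 = 1  t=0,i=20
  ##.## -> #   bit 27 = 1  t=1,i=19
  ##.#. -> .   bit 26 = 0  t=0,i=5
  ##..# -> #   bit 25 = 1  t=1,i=0
  ##... -> #   bit 24 = 1  t=0,i=21
  #.### -> #   bit 23 = 1  t=0,i=18
  #.##. -> #   bit 22 = 1  t=1,i=20
  #.#.# -> .   bit 21 = 0  t=0,i=16
  #.#.. -> #   bit 20 = 1  t=0,i=6
  #..## -> #   bit 19 = 1  t=1,i=8
  #..#. -> .   bit 18 = 0  t=0,i=8
  #...# -> #   bit 17 = 1  t=0,i=11
  #.... -> .   bit 16 = 0  t=0,i=0
  .#### -> #   bit 15 = 1  t=1,i=10
  .###. -> .   bit 14 = 0  t=0,i=19
  .##.# -> #   bit 13 = 1  t=0,i=4
  .##.. -> .   bit 12 = 0  t=1,i=21
  .#.## -> #   bit 11 = 1  t=0,i=17
  .#.#. -> .   bit 10 = 0  t=1,i=3
  .#..# -> .   bit 9 = 0  t=0,i=7
  .#... -> #   bit 8 = 1  t=0,i=10
  ..### -> #   bit 7 = 1  t=1,i=9
  ..##. -> .   bit 6 = 0  t=0,i=3
  ..#.# -> #   bit 5 = 1  t=1,i=2
  ..#.. -> #   bit 4 = 1  t=0,i=9
  ...## -> #   bit 3 = 1  t=0,i=2
  ...#. -> #   bit 2 = 1  t=2,i=5
  ....# -> .   bit 1 = 0  t=0,i=1
  ..... -> .   bit 0 = 0  t=3,i=21
  bits 01011011110110101010100110111100 = 1541056956

1541056956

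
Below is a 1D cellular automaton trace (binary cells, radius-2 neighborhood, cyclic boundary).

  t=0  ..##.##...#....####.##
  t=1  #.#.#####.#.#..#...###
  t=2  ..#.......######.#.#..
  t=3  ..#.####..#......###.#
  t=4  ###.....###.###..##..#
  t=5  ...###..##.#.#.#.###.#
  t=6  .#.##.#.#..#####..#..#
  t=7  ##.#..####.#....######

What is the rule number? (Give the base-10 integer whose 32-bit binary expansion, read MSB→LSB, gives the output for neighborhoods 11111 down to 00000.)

  nb #####: next=.  (t=1,i=6, bit31=0)
  nb ####.: next=.  (t=0,i=17, bit30=0)
  nb ###.#: next=.  (t=0,i=18, bit29=0)
  nb ###..: next=.  (t=3,i=7, bit28=0)
  nb ##.##: next=#  (t=0,i=4, bit27=1)
  nb ##.#.: next=.  (t=1,i=1, bit26=0)
  nb ##..#: next=#  (t=0,i=0, bit25=1)
  nb ##...: next=#  (t=0,i=7, bit24=1)
  nb #.###: next=.  (t=1,i=4, bit23=0)
  nb #.##.: next=#  (t=0,i=5, bit22=1)
  nb #.#.#: next=#  (t=1,i=2, bit21=1)
  nb #.#..: next=#  (t=1,i=12, bit20=1)
  nb #..##: next=.  (t=0,i=1, bit19=0)
  nb #..#.: next=#  (t=1,i=14, bit18=1)
  nb #...#: next=#  (t=0,i=8, bit17=1)
  nb #....: next=#  (t=0,i=12, bit16=1)
  nb .####: next=.  (t=0,i=16, bit15=0)
  nb .###.: next=#  (t=3,i=18, bit14=1)
  nb .##.#: next=.  (t=0,i=3, bit13=0)
  nb .##..: next=#  (t=0,i=6, bit12=1)
  nb .#.##: next=.  (t=1,i=3, bit11=0)
  nb .#.#.: next=#  (t=1,i=11, bit10=1)
  nb .#..#: next=#  (t=1,i=13, bit9=1)
  nb .#...: next=.  (t=0,i=11, bit8=0)
  nb ..###: next=#  (t=0,i=15, bit7=1)
  nb ..##.: next=#  (t=0,i=2, bit6=1)
  nb ..#.#: next=#  (t=3,i=2, bit5=1)
  nb ..#..: next=#  (t=0,i=10, bit4=1)
  nb ...##: next=.  (t=0,i=14, bit3=0)
  nb ...#.: next=.  (t=0,i=9, bit2=0)
  nb ....#: next=.  (t=0,i=13, bit1=0)
  nb .....: next=#  (t=2,i=5, bit0=1)
  bits 00001011011101110101011011110001 = 192370417

192370417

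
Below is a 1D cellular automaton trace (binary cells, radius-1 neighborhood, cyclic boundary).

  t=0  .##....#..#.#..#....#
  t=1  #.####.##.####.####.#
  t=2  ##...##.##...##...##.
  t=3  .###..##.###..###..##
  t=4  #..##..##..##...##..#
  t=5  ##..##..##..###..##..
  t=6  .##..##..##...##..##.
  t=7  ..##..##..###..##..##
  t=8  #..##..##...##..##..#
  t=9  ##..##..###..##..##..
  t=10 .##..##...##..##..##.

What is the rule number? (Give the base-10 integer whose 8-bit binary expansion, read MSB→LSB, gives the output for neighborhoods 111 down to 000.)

  [7] ### => .  t=1,i=3
  [6] ##. => #  t=0,i=2
  [5] #.# => #  t=0,i=0
  [4] #.. => #  t=0,i=3
  [3] .## => .  t=0,i=1
  [2] .#. => #  t=0,i=7
  [1] ..# => .  t=0,i=6
  [0] ... => #  t=0,i=4
  bits 01110101 = 117

117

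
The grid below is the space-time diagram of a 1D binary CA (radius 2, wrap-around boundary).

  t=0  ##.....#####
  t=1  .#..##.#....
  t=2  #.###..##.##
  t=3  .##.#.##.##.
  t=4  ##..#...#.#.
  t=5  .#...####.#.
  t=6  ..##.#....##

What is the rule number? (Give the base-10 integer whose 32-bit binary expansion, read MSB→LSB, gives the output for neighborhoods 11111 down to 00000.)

  [31] ##### => .  t=0,i=9
  [30] ####. => .  t=0,i=0
  [29] ###.# => .  t=2,i=0
  [28] ###.. => #  t=0,i=1
  [27] ##.## => #  t=2,i=1
  [26] ##.#. => .  t=1,i=6
  [25] ##..# => .  t=2,i=5
  [24] ##... => .  t=0,i=2
  [23] #.### => #  t=2,i=2
  [22] #.##. => .  t=3,i=6
  [21] #.#.# => #  t=3,i=4
  [20] #.#.. => #  t=1,i=7
  [19] #..## => #  t=1,i=3
  [18] #..#. => .  t=4,i=3
  [17] #...# => #  t=4,i=6
  [16] #.... => .  t=0,i=3
  [15] .#### => .  t=0,i=8
  [14] .###. => .  t=2,i=3
  [13] .##.# => .  t=1,i=5
  [12] .##.. => #  t=3,i=10
  [11] .#.## => .  t=3,i=5
  [10] .#.#. => .  t=4,i=9
  [9] .#..# => #  t=1,i=2
  [8] .#... => #  t=1,i=8
  [7] ..### => #  t=0,i=7
  [6] ..##. => #  t=1,i=4
  [5] ..#.# => #  t=4,i=8
  [4] ..#.. => .  t=1,i=1
  [3] ...## => .  t=0,i=6
  [2] ...#. => #  t=1,i=0
  [1] ....# => #  t=0,i=5
  [0] ..... => #  t=0,i=4
  bits 00011000101110100001001111100111 = 414847975

414847975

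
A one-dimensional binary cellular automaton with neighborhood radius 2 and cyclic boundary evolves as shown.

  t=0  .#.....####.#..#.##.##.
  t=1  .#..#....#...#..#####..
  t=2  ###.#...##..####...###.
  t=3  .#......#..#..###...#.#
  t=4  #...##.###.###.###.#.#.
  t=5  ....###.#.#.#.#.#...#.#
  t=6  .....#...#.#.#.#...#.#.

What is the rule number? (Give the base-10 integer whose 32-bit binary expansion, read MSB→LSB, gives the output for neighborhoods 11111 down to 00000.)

1497919061

  #####|.  b31=0 t=1,i=18
  ####.|#  b30=1 t=0,i=9
  ###.#|.  b29=0 t=0,i=10
  ###..|#  b28=1 t=1,i=20
  ##.##|#  b27=1 t=0,i=19
  ##.#.|.  b26=0 t=0,i=11
  ##..#|.  b25=0 t=0,i=22
  ##...|#  b24=1 t=1,i=21
  #.###|.  b23=0 t=2,i=0
  #.##.|#  b22=1 t=0,i=17
  #.#.#|.  b21=0 t=3,i=22
  #.#..|.  b20=0 t=0,i=12
  #..##|#  b19=1 t=1,i=15
  #..#.|.  b18=0 t=0,i=0
  #...#|.  b17=0 t=1,i=11
  #....|.  b16=0 t=0,i=3
  .####|.  b15=0 t=0,i=8
  .###.|#  b14=1 t=2,i=1
  .##.#|#  b13=1 t=0,i=18
  .##..|.  b12=0 t=0,i=21
  .#.##|#  b11=1 t=0,i=16
  .#.#.|#  b10=1 t=3,i=0
  .#..#|#  b9=1 t=0,i=13
  .#...|.  b8=0 t=0,i=2
  ..###|.  b7=0 t=0,i=7
  ..##.|#  b6=1 t=2,i=8
  ..#.#|.  b5=0 t=0,i=15
  ..#..|#  b4=1 t=0,i=1
  ...##|.  b3=0 t=0,i=6
  ...#.|#  b2=1 t=1,i=0
  ....#|.  b1=0 t=0,i=5
  .....|#  b0=1 t=0,i=4
  bits 01011001010010000110111001010101 = 1497919061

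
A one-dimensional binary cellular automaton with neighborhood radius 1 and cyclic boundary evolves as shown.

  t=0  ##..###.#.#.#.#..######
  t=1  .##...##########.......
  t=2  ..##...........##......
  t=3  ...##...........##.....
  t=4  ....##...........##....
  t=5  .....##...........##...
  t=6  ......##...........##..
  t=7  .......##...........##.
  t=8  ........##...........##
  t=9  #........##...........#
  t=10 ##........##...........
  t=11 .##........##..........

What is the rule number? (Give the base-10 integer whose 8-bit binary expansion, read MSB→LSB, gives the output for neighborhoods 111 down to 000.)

  nb ###: next=.  (t=0,i=0, bit7=0)
  nb ##.: next=#  (t=0,i=1, bit6=1)
  nb #.#: next=#  (t=0,i=7, bit5=1)
  nb #..: next=#  (t=0,i=2, bit4=1)
  nb .##: next=.  (t=0,i=4, bit3=0)
  nb .#.: next=#  (t=0,i=8, bit2=1)
  nb ..#: next=.  (t=0,i=3, bit1=0)
  nb ...: next=.  (t=1,i=4, bit0=0)
  bits 01110100 = 116

116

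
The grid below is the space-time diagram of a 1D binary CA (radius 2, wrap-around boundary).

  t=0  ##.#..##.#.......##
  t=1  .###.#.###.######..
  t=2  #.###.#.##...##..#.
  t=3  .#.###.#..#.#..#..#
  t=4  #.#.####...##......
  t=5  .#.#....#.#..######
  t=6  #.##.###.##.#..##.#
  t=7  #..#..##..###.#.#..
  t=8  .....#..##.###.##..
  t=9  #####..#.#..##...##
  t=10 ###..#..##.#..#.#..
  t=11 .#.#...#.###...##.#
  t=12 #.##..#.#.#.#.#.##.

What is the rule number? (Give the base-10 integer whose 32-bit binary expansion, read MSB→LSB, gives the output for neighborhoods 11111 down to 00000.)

  ##### -> #   bit 31 = 1  t=1,i=13
  ####. -> .   bit 30 = 0  t=0,i=0
  ###.# -> #   bit 29 = 1  t=0,i=1
  ###.. -> .   bit 28 = 0  t=1,i=16
  ##.## -> .   bit 27 = 0  t=1,i=10
  ##.#. -> #   bit 26 = 1  t=0,i=2
  ##..# -> #   bit 25 = 1  t=2,i=15
  ##... -> #   bit 24 = 1  t=1,i=17
  #.### -> .   bit 23 = 0  t=1,i=7
  #.##. -> .   bit 22 = 0  t=2,i=8
  #.#.# -> .   bit 21 = 0  t=1,i=5
  #.#.. -> #   bit 20 = 1  t=0,i=3
  #..## -> #   bit 19 = 1  t=0,i=5
  #..#. -> .   bit 18 = 0  t=2,i=16
  #...# -> .   bit 17 = 0  t=1,i=18
  #.... -> #   bit 16 = 1  t=0,i=11
  .#### -> .   bit 15 = 0  t=0,i=18
  .###. -> #   bit 14 = 1  t=1,i=2
  .##.# -> #   bit 13 = 1  t=0,i=7
  .##.. -> .   bit 12 = 0  t=2,i=9
  .#.## -> #   bit 11 = 1  t=1,i=6
  .#.#. -> #   bit 10 = 1  t=2,i=18
  .#..# -> .   bit 9 = 0  t=0,i=4
  .#... -> .   bit 8 = 0  t=0,i=10
  ..### -> .   bit 7 = 0  t=0,i=17
  ..##. -> .   bit 6 = 0  t=0,i=6
  ..#.# -> .   bit 5 = 0  t=2,i=17
  ..#.. -> .   bit 4 = 0  t=3,i=15
  ...## -> #   bit 3 = 1  t=0,i=16
  ...#. -> #   bit 2 = 1  t=4,i=18
  ....# -> #   bit 1 = 1  t=0,i=15
  ..... -> #   bit 0 = 1  t=0,i=12
  bits 10100111000110010110110000001111 = 2803461135

2803461135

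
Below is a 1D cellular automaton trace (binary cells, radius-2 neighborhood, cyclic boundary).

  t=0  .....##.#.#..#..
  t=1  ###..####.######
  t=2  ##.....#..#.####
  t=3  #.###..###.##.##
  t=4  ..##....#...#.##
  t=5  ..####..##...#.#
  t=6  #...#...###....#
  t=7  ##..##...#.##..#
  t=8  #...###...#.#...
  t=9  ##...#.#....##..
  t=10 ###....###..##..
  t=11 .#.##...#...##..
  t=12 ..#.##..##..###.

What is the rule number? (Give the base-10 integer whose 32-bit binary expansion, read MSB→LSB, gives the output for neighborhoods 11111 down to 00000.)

  ##### -> #   bit 31 = 1  t=1,i=0
  ####. -> #   bit 30 = 1  t=1,i=1
  ###.# -> .   bit 29 = 0  t=1,i=8
  ###.. -> .   bit 28 = 0  t=1,i=2
  ##.## -> .   bit 27 = 0  t=1,i=9
  ##.#. -> #   bit 26 = 1  t=0,i=7
  ##..# -> .   bit 25 = 0  t=1,i=3
  ##... -> #   bit 24 = 1  t=2,i=2
  #.### -> #   bit 23 = 1  t=1,i=10
  #.##. -> .   bit 22 = 0  t=3,i=11
  #.#.# -> #   bit 21 = 1  t=0,i=8
  #.#.. -> #   bit 20 = 1  t=0,i=10
  #..## -> .   bit 19 = 0  t=1,i=4
  #..#. -> #   bit 18 = 1  t=0,i=12
  #...# -> .   bit 17 = 0  t=4,i=10
  #.... -> #   bit 16 = 1  t=0,i=15
  .#### -> .   bit 15 = 0  t=1,i=6
  .###. -> #   bit 14 = 1  t=3,i=3
  .##.# -> #   bit 13 = 1  t=0,i=6
  .##.. -> #   bit 12 = 1  t=4,i=3
  .#.## -> #   bit 11 = 1  t=2,i=11
  .#.#. -> .   bit 10 = 0  t=0,i=9
  .#..# -> #   bit 9 = 1  t=0,i=11
  .#... -> #   bit 8 = 1  t=0,i=14
  ..### -> .   bit 7 = 0  t=1,i=5
  ..##. -> #   bit 6 = 1  t=0,i=5
  ..#.# -> .   bit 5 = 0  t=2,i=10
  ..#.. -> #   bit 4 = 1  t=0,i=13
  ...## -> .   bit 3 = 0  t=0,i=4
  ...#. -> .   bit 2 = 0  t=2,i=6
  ....# -> .   bit 1 = 0  t=0,i=3
  ..... -> #   bit 0 = 1  t=0,i=0
  bits 11000101101101010111101101010001 = 3317005137

3317005137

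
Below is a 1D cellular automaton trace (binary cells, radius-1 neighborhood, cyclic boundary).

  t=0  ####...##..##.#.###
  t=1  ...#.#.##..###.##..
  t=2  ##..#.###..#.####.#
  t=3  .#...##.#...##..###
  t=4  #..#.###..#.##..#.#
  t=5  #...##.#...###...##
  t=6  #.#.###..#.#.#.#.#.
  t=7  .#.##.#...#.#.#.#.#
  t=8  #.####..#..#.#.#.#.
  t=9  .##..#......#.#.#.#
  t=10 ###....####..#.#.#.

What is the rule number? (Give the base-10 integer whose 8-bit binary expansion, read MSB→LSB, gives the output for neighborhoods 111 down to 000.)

  nb ###: next=.  (t=0,i=0, bit7=0)
  nb ##.: next=#  (t=0,i=3, bit6=1)
  nb #.#: next=#  (t=0,i=13, bit5=1)
  nb #..: next=.  (t=0,i=4, bit4=0)
  nb .##: next=#  (t=0,i=7, bit3=1)
  nb .#.: next=.  (t=0,i=14, bit2=0)
  nb ..#: next=.  (t=0,i=6, bit1=0)
  nb ...: next=#  (t=0,i=5, bit0=1)
  bits 01101001 = 105

105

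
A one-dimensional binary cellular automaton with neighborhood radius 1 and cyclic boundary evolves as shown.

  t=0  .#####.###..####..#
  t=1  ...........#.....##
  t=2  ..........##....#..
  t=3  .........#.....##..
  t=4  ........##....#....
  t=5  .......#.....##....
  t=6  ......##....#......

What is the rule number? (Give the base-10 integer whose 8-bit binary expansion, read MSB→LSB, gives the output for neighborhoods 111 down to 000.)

  ###|.  b7=0 t=0,i=2
  ##.|.  b6=0 t=0,i=5
  #.#|.  b5=0 t=0,i=0
  #..|.  b4=0 t=0,i=10
  .##|.  b3=0 t=0,i=1
  .#.|#  b2=1 t=0,i=18
  ..#|#  b1=1 t=0,i=11
  ...|.  b0=0 t=1,i=1
  bits 00000110 = 6

6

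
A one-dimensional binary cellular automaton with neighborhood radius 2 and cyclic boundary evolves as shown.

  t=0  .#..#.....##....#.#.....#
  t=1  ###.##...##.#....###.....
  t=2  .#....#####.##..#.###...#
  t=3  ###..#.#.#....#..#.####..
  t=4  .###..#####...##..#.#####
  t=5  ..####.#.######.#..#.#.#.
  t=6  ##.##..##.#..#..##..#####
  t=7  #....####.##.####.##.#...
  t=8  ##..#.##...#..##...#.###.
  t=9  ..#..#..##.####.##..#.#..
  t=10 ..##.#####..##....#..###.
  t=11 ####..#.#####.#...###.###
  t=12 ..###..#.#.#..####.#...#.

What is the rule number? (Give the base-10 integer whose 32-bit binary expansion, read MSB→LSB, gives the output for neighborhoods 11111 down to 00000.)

  nb #####: next=.  (t=2,i=8, bit31=0)
  nb ####.: next=#  (t=2,i=9, bit30=1)
  nb ###.#: next=.  (t=1,i=2, bit29=0)
  nb ###..: next=#  (t=1,i=19, bit28=1)
  nb ##.##: next=.  (t=1,i=3, bit27=0)
  nb ##.#.: next=.  (t=1,i=11, bit26=0)
  nb ##..#: next=#  (t=2,i=14, bit25=1)
  nb ##...: next=#  (t=0,i=12, bit24=1)
  nb #.###: next=.  (t=2,i=18, bit23=0)
  nb #.##.: next=.  (t=1,i=4, bit22=0)
  nb #.#.#: next=#  (t=3,i=7, bit21=1)
  nb #.#..: next=#  (t=0,i=1, bit20=1)
  nb #..##: next=#  (t=3,i=24, bit19=1)
  nb #..#.: next=.  (t=0,i=3, bit18=0)
  nb #...#: next=#  (t=1,i=7, bit17=1)
  nb #....: next=.  (t=0,i=6, bit16=0)
  nb .####: next=#  (t=2,i=7, bit15=1)
  nb .###.: next=#  (t=1,i=1, bit14=1)
  nb .##.#: next=#  (t=1,i=10, bit13=1)
  nb .##..: next=.  (t=0,i=11, bit12=0)
  nb .#.##: next=#  (t=2,i=17, bit11=1)
  nb .#.#.: next=#  (t=0,i=0, bit10=1)
  nb .#..#: next=#  (t=0,i=2, bit9=1)
  nb .#...: next=#  (t=0,i=5, bit8=1)
  nb ..###: next=.  (t=1,i=0, bit7=0)
  nb ..##.: next=#  (t=0,i=10, bit6=1)
  nb ..#.#: next=.  (t=0,i=16, bit5=0)
  nb ..#..: next=#  (t=0,i=4, bit4=1)
  nb ...##: next=#  (t=0,i=9, bit3=1)
  nb ...#.: next=.  (t=0,i=15, bit2=0)
  nb ....#: next=.  (t=0,i=8, bit1=0)
  nb .....: next=.  (t=0,i=7, bit0=0)
  bits 01010011001110101110111101011000 = 1396371288

1396371288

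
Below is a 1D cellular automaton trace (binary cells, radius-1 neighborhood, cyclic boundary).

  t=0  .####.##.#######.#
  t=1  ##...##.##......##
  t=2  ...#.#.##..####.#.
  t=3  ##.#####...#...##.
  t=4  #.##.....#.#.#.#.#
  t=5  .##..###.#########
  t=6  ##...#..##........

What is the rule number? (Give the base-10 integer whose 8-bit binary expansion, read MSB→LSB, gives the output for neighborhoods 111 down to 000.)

45

  [7] ### => .  t=0,i=2
  [6] ##. => .  t=0,i=4
  [5] #.# => #  t=0,i=0
  [4] #.. => .  t=1,i=2
  [3] .## => #  t=0,i=1
  [2] .#. => #  t=0,i=17
  [1] ..# => .  t=1,i=4
  [0] ... => #  t=1,i=3
  bits 00101101 = 45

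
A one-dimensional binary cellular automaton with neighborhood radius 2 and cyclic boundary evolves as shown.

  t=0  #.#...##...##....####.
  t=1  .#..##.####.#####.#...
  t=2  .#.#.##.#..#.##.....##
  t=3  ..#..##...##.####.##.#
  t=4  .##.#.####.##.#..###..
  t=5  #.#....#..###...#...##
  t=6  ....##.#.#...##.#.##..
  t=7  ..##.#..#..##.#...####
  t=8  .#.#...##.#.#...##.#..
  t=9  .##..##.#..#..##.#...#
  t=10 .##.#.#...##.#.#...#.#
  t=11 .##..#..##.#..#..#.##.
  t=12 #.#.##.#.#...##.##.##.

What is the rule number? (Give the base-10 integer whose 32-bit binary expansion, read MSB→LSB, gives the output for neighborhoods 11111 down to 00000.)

  #####|#  b31=1 t=1,i=14
  ####.|.  b30=0 t=0,i=19
  ###.#|.  b29=0 t=0,i=20
  ###..|.  b28=0 t=4,i=19
  ##.##|#  b27=1 t=1,i=6
  ##.#.|.  b26=0 t=0,i=21
  ##..#|.  b25=0 t=7,i=0
  ##...|#  b24=1 t=0,i=8
  #.###|.  b23=0 t=1,i=7
  #.##.|#  b22=1 t=2,i=5
  #.#.#|.  b21=0 t=0,i=0
  #.#..|.  b20=0 t=0,i=2
  #..##|#  b19=1 t=1,i=3
  #..#.|#  b18=1 t=2,i=10
  #...#|#  b17=1 t=0,i=4
  #....|#  b16=1 t=0,i=14
  .####|#  b15=1 t=0,i=18
  .###.|.  b14=0 t=4,i=18
  .##.#|#  b13=1 t=1,i=5
  .##..|#  b12=1 t=0,i=7
  .#.##|.  b11=0 t=2,i=4
  .#.#.|#  b10=1 t=0,i=1
  .#..#|.  b9=0 t=1,i=2
  .#...|.  b8=0 t=0,i=3
  ..###|.  b7=0 t=0,i=17
  ..##.|.  b6=0 t=0,i=6
  ..#.#|#  b5=1 t=2,i=11
  ..#..|#  b4=1 t=1,i=1
  ...##|#  b3=1 t=0,i=5
  ...#.|.  b2=0 t=1,i=0
  ....#|#  b1=1 t=0,i=15
  .....|.  b0=0 t=2,i=17
  bits 10001001010011111011010000111010 = 2303702074

2303702074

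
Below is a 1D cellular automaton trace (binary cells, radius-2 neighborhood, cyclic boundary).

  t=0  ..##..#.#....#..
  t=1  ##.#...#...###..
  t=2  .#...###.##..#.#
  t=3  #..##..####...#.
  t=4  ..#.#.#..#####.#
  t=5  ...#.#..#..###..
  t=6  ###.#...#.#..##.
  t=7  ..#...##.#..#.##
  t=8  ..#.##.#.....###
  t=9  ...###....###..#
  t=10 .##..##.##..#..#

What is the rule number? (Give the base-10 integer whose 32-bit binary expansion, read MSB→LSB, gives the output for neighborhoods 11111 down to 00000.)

4182391839

  [31] ##### => #  t=4,i=11
  [30] ####. => #  t=3,i=9
  [29] ###.# => #  t=2,i=7
  [28] ###.. => #  t=1,i=13
  [27] ##.## => #  t=2,i=8
  [26] ##.#. => .  t=1,i=2
  [25] ##..# => .  t=0,i=4
  [24] ##... => #  t=3,i=11
  [23] #.### => .  t=6,i=0
  [22] #.##. => #  t=2,i=9
  [21] #.#.# => .  t=2,i=15
  [20] #.#.. => .  t=0,i=8
  [19] #..## => #  t=1,i=15
  [18] #..#. => .  t=0,i=5
  [17] #...# => #  t=1,i=5
  [16] #.... => .  t=0,i=10
  [15] .#### => .  t=3,i=8
  [14] .###. => .  t=1,i=12
  [13] .##.# => #  t=1,i=1
  [12] .##.. => #  t=0,i=3
  [11] .#.## => #  t=7,i=13
  [10] .#.#. => #  t=0,i=7
  [9] .#..# => .  t=3,i=1
  [8] .#... => .  t=0,i=9
  [7] ..### => .  t=1,i=11
  [6] ..##. => .  t=0,i=2
  [5] ..#.# => .  t=0,i=6
  [4] ..#.. => #  t=0,i=13
  [3] ...## => #  t=0,i=1
  [2] ...#. => #  t=0,i=12
  [1] ....# => #  t=0,i=0
  [0] ..... => #  t=5,i=0
  bits 11111001010010100011110000011111 = 4182391839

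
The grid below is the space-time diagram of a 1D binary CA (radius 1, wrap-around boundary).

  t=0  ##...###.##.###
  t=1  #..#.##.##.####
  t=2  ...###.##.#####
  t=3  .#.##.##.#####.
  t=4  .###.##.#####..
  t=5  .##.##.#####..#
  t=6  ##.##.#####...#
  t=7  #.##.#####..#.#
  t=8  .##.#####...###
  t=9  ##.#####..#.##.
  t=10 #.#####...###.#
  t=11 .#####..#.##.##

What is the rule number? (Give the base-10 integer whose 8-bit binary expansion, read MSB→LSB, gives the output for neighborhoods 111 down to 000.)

  [7] ### => #  t=0,i=0
  [6] ##. => .  t=0,i=1
  [5] #.# => #  t=0,i=8
  [4] #.. => .  t=0,i=2
  [3] .## => #  t=0,i=5
  [2] .#. => #  t=1,i=3
  [1] ..# => .  t=0,i=4
  [0] ... => #  t=0,i=3
  bits 10101101 = 173

173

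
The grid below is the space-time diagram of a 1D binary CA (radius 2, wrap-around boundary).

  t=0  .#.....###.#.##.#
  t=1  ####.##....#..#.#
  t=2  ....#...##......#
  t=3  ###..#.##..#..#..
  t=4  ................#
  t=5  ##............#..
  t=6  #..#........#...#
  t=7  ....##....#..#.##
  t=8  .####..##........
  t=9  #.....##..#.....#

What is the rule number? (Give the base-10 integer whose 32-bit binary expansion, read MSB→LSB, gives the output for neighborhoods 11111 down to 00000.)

146351434

  #####|.  b31=0 t=1,i=1
  ####.|.  b30=0 t=1,i=2
  ###.#|.  b29=0 t=0,i=9
  ###..|.  b28=0 t=3,i=2
  ##.##|#  b27=1 t=1,i=4
  ##.#.|.  b26=0 t=0,i=10
  ##..#|.  b25=0 t=3,i=3
  ##...|.  b24=0 t=1,i=7
  #.###|#  b23=1 t=1,i=16
  #.##.|.  b22=0 t=0,i=13
  #.#.#|#  b21=1 t=0,i=11
  #.#..|#  b20=1 t=0,i=1
  #..##|#  b19=1 t=3,i=16
  #..#.|.  b18=0 t=1,i=13
  #...#|.  b17=0 t=2,i=6
  #....|#  b16=1 t=0,i=3
  .####|.  b15=0 t=1,i=0
  .###.|.  b14=0 t=0,i=8
  .##.#|#  b13=1 t=0,i=14
  .##..|.  b12=0 t=1,i=6
  .#.##|.  b11=0 t=0,i=12
  .#.#.|#  b10=1 t=0,i=0
  .#..#|.  b9=0 t=1,i=12
  .#...|#  b8=1 t=0,i=2
  ..###|.  b7=0 t=0,i=7
  ..##.|#  b6=1 t=2,i=8
  ..#.#|.  b5=0 t=1,i=14
  ..#..|.  b4=0 t=1,i=11
  ...##|#  b3=1 t=0,i=6
  ...#.|.  b2=0 t=1,i=10
  ....#|#  b1=1 t=0,i=5
  .....|.  b0=0 t=0,i=4
  bits 00001000101110010010010101001010 = 146351434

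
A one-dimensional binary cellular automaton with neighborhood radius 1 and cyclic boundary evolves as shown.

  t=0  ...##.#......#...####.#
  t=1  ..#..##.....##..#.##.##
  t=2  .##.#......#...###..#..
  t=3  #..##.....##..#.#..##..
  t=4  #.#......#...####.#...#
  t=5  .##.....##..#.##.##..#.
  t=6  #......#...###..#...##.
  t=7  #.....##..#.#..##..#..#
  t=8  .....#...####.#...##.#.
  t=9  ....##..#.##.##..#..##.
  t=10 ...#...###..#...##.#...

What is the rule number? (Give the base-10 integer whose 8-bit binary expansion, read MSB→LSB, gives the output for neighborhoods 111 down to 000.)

  nb ###: next=#  (t=0,i=18, bit7=1)
  nb ##.: next=.  (t=0,i=4, bit6=0)
  nb #.#: next=#  (t=0,i=5, bit5=1)
  nb #..: next=.  (t=0,i=0, bit4=0)
  nb .##: next=.  (t=0,i=3, bit3=0)
  nb .#.: next=#  (t=0,i=6, bit2=1)
  nb ..#: next=#  (t=0,i=2, bit1=1)
  nb ...: next=.  (t=0,i=1, bit0=0)
  bits 10100110 = 166

166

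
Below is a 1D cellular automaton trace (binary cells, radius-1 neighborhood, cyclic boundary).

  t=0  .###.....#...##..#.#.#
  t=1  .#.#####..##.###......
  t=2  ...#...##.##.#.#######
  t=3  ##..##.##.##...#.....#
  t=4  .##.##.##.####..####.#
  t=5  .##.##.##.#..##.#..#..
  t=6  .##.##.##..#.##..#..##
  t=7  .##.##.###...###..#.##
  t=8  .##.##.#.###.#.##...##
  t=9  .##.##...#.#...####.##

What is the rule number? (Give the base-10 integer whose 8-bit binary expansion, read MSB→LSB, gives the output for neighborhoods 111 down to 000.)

89

  ### -> .   bit 7 = 0  t=0,i=2
  ##. -> #   bit 6 = 1  t=0,i=3
  #.# -> .   bit 5 = 0  t=0,i=0
  #.. -> #   bit 4 = 1  t=0,i=4
  .## -> #   bit 3 = 1  t=0,i=1
  .#. -> .   bit 2 = 0  t=0,i=9
  ..# -> .   bit 1 = 0  t=0,i=8
  ... -> #   bit 0 = 1  t=0,i=5
  bits 01011001 = 89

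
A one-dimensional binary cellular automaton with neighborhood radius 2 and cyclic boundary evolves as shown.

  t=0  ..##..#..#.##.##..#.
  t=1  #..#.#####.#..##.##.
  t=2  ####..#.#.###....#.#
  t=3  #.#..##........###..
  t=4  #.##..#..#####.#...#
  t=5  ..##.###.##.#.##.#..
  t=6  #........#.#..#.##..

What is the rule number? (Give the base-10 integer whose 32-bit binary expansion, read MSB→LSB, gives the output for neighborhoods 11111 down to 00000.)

  ##### -> .   bit 31 = 0  t=1,i=7
  ####. -> #   bit 30 = 1  t=1,i=8
  ###.# -> .   bit 29 = 0  t=1,i=9
  ###.. -> .   bit 28 = 0  t=2,i=3
  ##.## -> .   bit 27 = 0  t=0,i=13
  ##.#. -> #   bit 26 = 1  t=1,i=10
  ##..# -> .   bit 25 = 0  t=0,i=4
  ##... -> .   bit 24 = 0  t=2,i=13
  #.### -> .   bit 23 = 0  t=1,i=5
  #.##. -> #   bit 22 = 1  t=0,i=11
  #.#.# -> .   bit 21 = 0  t=2,i=8
  #.#.. -> #   bit 20 = 1  t=1,i=0
  #..## -> .   bit 19 = 0  t=1,i=13
  #..#. -> #   bit 18 = 1  t=0,i=5
  #...# -> #   bit 17 = 1  t=0,i=0
  #.... -> .   bit 16 = 0  t=2,i=14
  .#### -> #   bit 15 = 1  t=1,i=6
  .###. -> .   bit 14 = 0  t=2,i=11
  .##.# -> .   bit 13 = 0  t=0,i=12
  .##.. -> #   bit 12 = 1  t=0,i=3
  .#.## -> .   bit 11 = 0  t=0,i=10
  .#.#. -> .   bit 10 = 0  t=2,i=7
  .#..# -> #   bit 9 = 1  t=0,i=7
  .#... -> .   bit 8 = 0  t=0,i=19
  ..### -> #   bit 7 = 1  t=3,i=15
  ..##. -> .   bit 6 = 0  t=0,i=2
  ..#.# -> #   bit 5 = 1  t=0,i=9
  ..#.. -> #   bit 4 = 1  t=0,i=6
  ...## -> .   bit 3 = 0  t=0,i=1
  ...#. -> #   bit 2 = 1  t=2,i=16
  ....# -> #   bit 1 = 1  t=2,i=15
  ..... -> #   bit 0 = 1  t=3,i=9
  bits 01000100010101101001001010110111 = 1146524343

1146524343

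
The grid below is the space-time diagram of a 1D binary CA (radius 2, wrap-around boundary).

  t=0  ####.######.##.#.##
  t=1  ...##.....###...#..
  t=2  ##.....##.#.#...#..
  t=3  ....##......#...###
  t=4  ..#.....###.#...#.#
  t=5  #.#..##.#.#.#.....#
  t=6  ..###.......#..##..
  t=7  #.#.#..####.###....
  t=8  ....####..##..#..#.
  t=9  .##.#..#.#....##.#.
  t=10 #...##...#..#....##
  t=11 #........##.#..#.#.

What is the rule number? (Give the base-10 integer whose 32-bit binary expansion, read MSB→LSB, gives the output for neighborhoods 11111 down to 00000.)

  nb #####: next=.  (t=0,i=0, bit31=0)
  nb ####.: next=.  (t=0,i=2, bit30=0)
  nb ###.#: next=#  (t=0,i=3, bit29=1)
  nb ###..: next=#  (t=1,i=12, bit28=1)
  nb ##.##: next=#  (t=0,i=4, bit27=1)
  nb ##.#.: next=.  (t=0,i=14, bit26=0)
  nb ##..#: next=.  (t=8,i=8, bit25=0)
  nb ##...: next=.  (t=1,i=5, bit24=0)
  nb #.###: next=.  (t=0,i=5, bit23=0)
  nb #.##.: next=#  (t=0,i=12, bit22=1)
  nb #.#.#: next=.  (t=0,i=15, bit21=0)
  nb #.#..: next=#  (t=2,i=12, bit20=1)
  nb #..##: next=#  (t=2,i=18, bit19=1)
  nb #..#.: next=.  (t=4,i=1, bit18=0)
  nb #...#: next=.  (t=1,i=14, bit17=0)
  nb #....: next=.  (t=1,i=6, bit16=0)
  nb .####: next=.  (t=0,i=6, bit15=0)
  nb .###.: next=.  (t=1,i=11, bit14=0)
  nb .##.#: next=.  (t=0,i=13, bit13=0)
  nb .##..: next=.  (t=1,i=4, bit12=0)
  nb .#.##: next=#  (t=0,i=16, bit11=1)
  nb .#.#.: next=.  (t=2,i=11, bit10=0)
  nb .#..#: next=#  (t=2,i=17, bit9=1)
  nb .#...: next=.  (t=1,i=17, bit8=0)
  nb ..###: next=#  (t=1,i=10, bit7=1)
  nb ..##.: next=.  (t=1,i=3, bit6=0)
  nb ..#.#: next=.  (t=4,i=16, bit5=0)
  nb ..#..: next=#  (t=1,i=16, bit4=1)
  nb ...##: next=.  (t=1,i=2, bit3=0)
  nb ...#.: next=.  (t=1,i=15, bit2=0)
  nb ....#: next=#  (t=1,i=1, bit1=1)
  nb .....: next=#  (t=1,i=0, bit0=1)
  bits 00111000010110000000101010010011 = 945293971

945293971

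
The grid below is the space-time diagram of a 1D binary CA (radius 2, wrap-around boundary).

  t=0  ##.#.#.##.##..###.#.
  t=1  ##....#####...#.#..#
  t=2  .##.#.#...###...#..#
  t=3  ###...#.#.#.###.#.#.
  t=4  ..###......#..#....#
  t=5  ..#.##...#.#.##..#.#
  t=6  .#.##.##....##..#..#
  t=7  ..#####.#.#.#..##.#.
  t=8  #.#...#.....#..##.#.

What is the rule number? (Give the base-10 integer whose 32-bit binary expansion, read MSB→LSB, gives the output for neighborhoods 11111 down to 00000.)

  nb #####: next=.  (t=1,i=8, bit31=0)
  nb ####.: next=.  (t=1,i=9, bit30=0)
  nb ###.#: next=#  (t=0,i=16, bit29=1)
  nb ###..: next=#  (t=1,i=1, bit28=1)
  nb ##.##: next=#  (t=0,i=9, bit27=1)
  nb ##.#.: next=.  (t=0,i=2, bit26=0)
  nb ##..#: next=.  (t=0,i=12, bit25=0)
  nb ##...: next=#  (t=1,i=2, bit24=1)
  nb #.###: next=.  (t=3,i=0, bit23=0)
  nb #.##.: next=#  (t=0,i=0, bit22=1)
  nb #.#.#: next=.  (t=0,i=3, bit21=0)
  nb #.#..: next=#  (t=1,i=16, bit20=1)
  nb #..##: next=.  (t=0,i=13, bit19=0)
  nb #..#.: next=#  (t=2,i=18, bit18=1)
  nb #...#: next=#  (t=1,i=12, bit17=1)
  nb #....: next=.  (t=1,i=3, bit16=0)
  nb .####: next=.  (t=1,i=7, bit15=0)
  nb .###.: next=.  (t=0,i=15, bit14=0)
  nb .##.#: next=#  (t=0,i=1, bit13=1)
  nb .##..: next=.  (t=0,i=11, bit12=0)
  nb .#.##: next=#  (t=0,i=6, bit11=1)
  nb .#.#.: next=.  (t=0,i=4, bit10=0)
  nb .#..#: next=.  (t=1,i=17, bit9=0)
  nb .#...: next=.  (t=2,i=7, bit8=0)
  nb ..###: next=#  (t=0,i=14, bit7=1)
  nb ..##.: next=#  (t=6,i=12, bit6=1)
  nb ..#.#: next=.  (t=1,i=14, bit5=0)
  nb ..#..: next=#  (t=2,i=16, bit4=1)
  nb ...##: next=.  (t=1,i=5, bit3=0)
  nb ...#.: next=.  (t=1,i=13, bit2=0)
  nb ....#: next=#  (t=1,i=4, bit1=1)
  nb .....: next=.  (t=4,i=7, bit0=0)
  bits 00111001010101100010100011010010 = 961947858

961947858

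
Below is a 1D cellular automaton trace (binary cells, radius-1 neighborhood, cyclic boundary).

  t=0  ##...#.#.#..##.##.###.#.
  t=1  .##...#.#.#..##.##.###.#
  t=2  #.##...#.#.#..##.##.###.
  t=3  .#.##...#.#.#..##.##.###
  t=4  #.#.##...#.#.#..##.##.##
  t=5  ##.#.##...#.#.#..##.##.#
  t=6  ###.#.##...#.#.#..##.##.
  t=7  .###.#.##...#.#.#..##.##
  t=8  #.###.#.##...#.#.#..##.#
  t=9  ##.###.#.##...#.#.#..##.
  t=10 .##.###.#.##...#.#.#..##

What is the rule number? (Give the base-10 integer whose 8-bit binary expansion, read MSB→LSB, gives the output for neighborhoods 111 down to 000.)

  ### -> #   bit 7 = 1  t=0,i=19
  ##. -> #   bit 6 = 1  t=0,i=1
  #.# -> #   bit 5 = 1  t=0,i=6
  #.. -> #   bit 4 = 1  t=0,i=2
  .## -> .   bit 3 = 0  t=0,i=0
  .#. -> .   bit 2 = 0  t=0,i=5
  ..# -> .   bit 1 = 0  t=0,i=4
  ... -> .   bit 0 = 0  t=0,i=3
  bits 11110000 = 240

240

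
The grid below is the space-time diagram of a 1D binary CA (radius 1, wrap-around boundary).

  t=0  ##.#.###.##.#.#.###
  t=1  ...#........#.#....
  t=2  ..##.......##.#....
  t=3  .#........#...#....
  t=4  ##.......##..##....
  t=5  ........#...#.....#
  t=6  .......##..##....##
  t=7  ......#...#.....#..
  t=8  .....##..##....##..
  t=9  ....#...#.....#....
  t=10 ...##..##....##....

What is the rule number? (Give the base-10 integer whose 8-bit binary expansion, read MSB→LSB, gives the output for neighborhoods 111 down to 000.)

6

  ###|.  b7=0 t=0,i=0
  ##.|.  b6=0 t=0,i=1
  #.#|.  b5=0 t=0,i=2
  #..|.  b4=0 t=1,i=4
  .##|.  b3=0 t=0,i=5
  .#.|#  b2=1 t=0,i=3
  ..#|#  b1=1 t=1,i=2
  ...|.  b0=0 t=1,i=0
  bits 00000110 = 6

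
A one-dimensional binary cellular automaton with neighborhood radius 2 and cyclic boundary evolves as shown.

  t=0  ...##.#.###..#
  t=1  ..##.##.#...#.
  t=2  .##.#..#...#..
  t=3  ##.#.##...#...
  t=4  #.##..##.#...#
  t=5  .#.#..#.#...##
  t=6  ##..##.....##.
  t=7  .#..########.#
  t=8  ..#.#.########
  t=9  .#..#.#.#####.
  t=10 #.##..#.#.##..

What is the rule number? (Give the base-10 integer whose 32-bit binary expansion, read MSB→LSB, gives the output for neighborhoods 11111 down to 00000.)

  nb #####: next=#  (t=7,i=6, bit31=1)
  nb ####.: next=#  (t=7,i=10, bit30=1)
  nb ###.#: next=#  (t=7,i=11, bit29=1)
  nb ###..: next=.  (t=0,i=10, bit28=0)
  nb ##.##: next=#  (t=1,i=4, bit27=1)
  nb ##.#.: next=#  (t=0,i=5, bit26=1)
  nb ##..#: next=.  (t=0,i=11, bit25=0)
  nb ##...: next=#  (t=3,i=7, bit24=1)
  nb #.###: next=#  (t=0,i=8, bit23=1)
  nb #.##.: next=.  (t=1,i=5, bit22=0)
  nb #.#.#: next=#  (t=0,i=6, bit21=1)
  nb #.#..: next=.  (t=1,i=8, bit20=0)
  nb #..##: next=.  (t=4,i=5, bit19=0)
  nb #..#.: next=#  (t=0,i=12, bit18=1)
  nb #...#: next=.  (t=0,i=1, bit17=0)
  nb #....: next=#  (t=6,i=7, bit16=1)
  nb .####: next=.  (t=7,i=5, bit15=0)
  nb .###.: next=.  (t=0,i=9, bit14=0)
  nb .##.#: next=.  (t=0,i=4, bit13=0)
  nb .##..: next=#  (t=3,i=6, bit12=1)
  nb .#.##: next=.  (t=0,i=7, bit11=0)
  nb .#.#.: next=.  (t=5,i=2, bit10=0)
  nb .#..#: next=#  (t=2,i=5, bit9=1)
  nb .#...: next=.  (t=0,i=0, bit8=0)
  nb ..###: next=#  (t=7,i=4, bit7=1)
  nb ..##.: next=#  (t=0,i=3, bit6=1)
  nb ..#.#: next=.  (t=5,i=6, bit5=0)
  nb ..#..: next=.  (t=0,i=13, bit4=0)
  nb ...##: next=#  (t=0,i=2, bit3=1)
  nb ...#.: next=#  (t=1,i=11, bit2=1)
  nb ....#: next=#  (t=6,i=9, bit1=1)
  nb .....: next=#  (t=6,i=8, bit0=1)
  bits 11101101101001010001001011001111 = 3987018447

3987018447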